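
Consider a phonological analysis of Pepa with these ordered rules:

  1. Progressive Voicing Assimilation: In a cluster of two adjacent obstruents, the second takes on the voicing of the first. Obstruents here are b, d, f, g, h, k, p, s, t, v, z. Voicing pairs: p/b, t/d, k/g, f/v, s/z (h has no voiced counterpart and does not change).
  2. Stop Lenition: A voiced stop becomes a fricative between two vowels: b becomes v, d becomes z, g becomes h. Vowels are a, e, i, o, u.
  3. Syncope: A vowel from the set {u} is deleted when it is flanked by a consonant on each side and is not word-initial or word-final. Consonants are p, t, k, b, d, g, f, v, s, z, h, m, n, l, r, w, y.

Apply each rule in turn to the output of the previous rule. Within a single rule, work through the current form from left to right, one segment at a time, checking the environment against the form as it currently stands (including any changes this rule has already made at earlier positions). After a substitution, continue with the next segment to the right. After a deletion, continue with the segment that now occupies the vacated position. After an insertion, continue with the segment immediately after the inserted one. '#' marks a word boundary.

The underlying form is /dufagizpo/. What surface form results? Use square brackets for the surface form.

1 Progressive Voicing Assimilation: [dufagizpo] → [dufagizbo]
2 Stop Lenition: [dufagizbo] → [dufahizbo]
3 Syncope: [dufahizbo] → [dfahizbo]

[dfahizbo]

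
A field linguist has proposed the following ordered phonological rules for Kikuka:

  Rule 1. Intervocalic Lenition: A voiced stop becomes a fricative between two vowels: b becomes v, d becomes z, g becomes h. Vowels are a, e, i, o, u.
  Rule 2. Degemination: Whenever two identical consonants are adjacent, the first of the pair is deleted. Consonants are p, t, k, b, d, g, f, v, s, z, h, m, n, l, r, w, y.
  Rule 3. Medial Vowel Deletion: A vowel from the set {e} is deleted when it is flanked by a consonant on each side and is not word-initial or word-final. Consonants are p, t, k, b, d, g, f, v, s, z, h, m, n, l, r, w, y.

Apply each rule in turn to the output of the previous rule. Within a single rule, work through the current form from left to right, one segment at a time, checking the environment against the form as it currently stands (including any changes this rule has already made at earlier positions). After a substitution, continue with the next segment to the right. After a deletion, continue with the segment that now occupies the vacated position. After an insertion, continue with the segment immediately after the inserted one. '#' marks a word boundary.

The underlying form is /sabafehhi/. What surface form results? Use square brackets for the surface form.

[savafhi]

Rule 1 Intervocalic Lenition: [sabafehhi] → [savafehhi]
Rule 2 Degemination: [savafehhi] → [savafehi]
Rule 3 Medial Vowel Deletion: [savafehi] → [savafhi]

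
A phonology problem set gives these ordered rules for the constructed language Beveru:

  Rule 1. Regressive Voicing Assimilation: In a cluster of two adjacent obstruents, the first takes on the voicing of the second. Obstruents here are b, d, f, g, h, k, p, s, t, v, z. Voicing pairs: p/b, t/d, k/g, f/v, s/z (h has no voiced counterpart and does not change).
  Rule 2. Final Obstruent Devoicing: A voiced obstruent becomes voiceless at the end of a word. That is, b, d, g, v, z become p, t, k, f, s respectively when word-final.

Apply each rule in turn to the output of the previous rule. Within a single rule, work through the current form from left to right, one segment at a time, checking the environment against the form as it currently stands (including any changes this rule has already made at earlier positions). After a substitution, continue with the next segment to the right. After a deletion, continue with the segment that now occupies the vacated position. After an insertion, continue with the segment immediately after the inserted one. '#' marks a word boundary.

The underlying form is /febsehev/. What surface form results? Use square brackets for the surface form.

[fepsehef]

Rule 1 Regressive Voicing Assimilation: [febsehev] → [fepsehev]
Rule 2 Final Obstruent Devoicing: [fepsehev] → [fepsehef]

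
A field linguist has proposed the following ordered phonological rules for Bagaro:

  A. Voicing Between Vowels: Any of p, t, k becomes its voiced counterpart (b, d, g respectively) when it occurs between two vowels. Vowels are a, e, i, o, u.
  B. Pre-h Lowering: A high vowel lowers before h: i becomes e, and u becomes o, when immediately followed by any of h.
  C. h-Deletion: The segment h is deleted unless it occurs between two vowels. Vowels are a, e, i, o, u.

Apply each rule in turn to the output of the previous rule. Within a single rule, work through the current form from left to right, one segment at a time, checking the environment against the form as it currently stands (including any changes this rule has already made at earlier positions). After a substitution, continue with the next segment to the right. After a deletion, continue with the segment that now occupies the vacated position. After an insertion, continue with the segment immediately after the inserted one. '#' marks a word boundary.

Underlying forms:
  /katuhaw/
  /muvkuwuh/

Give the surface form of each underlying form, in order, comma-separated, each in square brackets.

[kadohaw], [muvkuwo]

/katuhaw/:
  A Voicing Between Vowels: [katuhaw] → [kaduhaw]
  B Pre-h Lowering: [kaduhaw] → [kadohaw]
  C h-Deletion: no change — [kadohaw]
/muvkuwuh/:
  A Voicing Between Vowels: no change — [muvkuwuh]
  B Pre-h Lowering: [muvkuwuh] → [muvkuwoh]
  C h-Deletion: [muvkuwoh] → [muvkuwo]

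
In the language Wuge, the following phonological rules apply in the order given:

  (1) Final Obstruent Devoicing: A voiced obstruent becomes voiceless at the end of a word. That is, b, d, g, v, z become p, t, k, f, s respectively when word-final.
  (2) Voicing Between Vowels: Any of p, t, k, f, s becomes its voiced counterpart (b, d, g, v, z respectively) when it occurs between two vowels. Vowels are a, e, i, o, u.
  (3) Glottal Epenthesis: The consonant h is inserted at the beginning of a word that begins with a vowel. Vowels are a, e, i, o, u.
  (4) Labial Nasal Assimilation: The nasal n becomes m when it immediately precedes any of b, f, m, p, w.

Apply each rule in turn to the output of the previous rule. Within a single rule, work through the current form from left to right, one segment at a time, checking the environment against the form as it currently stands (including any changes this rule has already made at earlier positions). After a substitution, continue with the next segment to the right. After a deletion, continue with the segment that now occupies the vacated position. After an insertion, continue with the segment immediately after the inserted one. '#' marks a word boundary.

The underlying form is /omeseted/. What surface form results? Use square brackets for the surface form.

[homezedet]

(1) Final Obstruent Devoicing: [omeseted] → [omesetet]
(2) Voicing Between Vowels: [omesetet] → [omezedet]
(3) Glottal Epenthesis: [omezedet] → [homezedet]
(4) Labial Nasal Assimilation: no change — [homezedet]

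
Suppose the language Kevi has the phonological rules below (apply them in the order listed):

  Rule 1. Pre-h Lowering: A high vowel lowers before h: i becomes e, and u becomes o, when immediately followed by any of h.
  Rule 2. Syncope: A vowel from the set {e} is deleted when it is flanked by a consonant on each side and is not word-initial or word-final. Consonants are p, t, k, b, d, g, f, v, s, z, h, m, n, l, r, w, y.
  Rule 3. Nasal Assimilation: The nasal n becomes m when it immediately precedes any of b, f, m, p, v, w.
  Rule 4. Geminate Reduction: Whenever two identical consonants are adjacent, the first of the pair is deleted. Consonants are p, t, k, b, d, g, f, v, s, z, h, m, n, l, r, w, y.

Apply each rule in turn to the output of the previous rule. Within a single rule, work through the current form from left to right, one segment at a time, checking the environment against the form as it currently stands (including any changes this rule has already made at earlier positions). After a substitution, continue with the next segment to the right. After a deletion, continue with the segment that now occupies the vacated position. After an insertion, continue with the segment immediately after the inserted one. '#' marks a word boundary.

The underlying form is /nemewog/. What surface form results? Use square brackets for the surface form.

Rule 1 Pre-h Lowering: no change — [nemewog]
Rule 2 Syncope: [nemewog] → [nmwog]
Rule 3 Nasal Assimilation: [nmwog] → [mmwog]
Rule 4 Geminate Reduction: [mmwog] → [mwog]

[mwog]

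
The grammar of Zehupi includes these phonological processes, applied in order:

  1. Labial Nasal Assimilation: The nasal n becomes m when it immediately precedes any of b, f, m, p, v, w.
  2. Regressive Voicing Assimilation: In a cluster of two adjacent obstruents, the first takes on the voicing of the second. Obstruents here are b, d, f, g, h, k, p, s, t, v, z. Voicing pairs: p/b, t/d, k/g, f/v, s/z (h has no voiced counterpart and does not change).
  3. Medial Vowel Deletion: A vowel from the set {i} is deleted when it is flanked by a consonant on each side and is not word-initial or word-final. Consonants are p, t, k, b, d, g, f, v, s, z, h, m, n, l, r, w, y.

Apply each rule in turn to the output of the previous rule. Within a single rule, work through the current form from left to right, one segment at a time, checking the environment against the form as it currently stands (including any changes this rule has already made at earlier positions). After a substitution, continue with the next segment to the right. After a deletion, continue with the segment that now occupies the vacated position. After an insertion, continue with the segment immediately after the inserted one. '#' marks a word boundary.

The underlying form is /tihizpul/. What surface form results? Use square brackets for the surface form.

[thspul]

1 Labial Nasal Assimilation: no change — [tihizpul]
2 Regressive Voicing Assimilation: [tihizpul] → [tihispul]
3 Medial Vowel Deletion: [tihispul] → [thspul]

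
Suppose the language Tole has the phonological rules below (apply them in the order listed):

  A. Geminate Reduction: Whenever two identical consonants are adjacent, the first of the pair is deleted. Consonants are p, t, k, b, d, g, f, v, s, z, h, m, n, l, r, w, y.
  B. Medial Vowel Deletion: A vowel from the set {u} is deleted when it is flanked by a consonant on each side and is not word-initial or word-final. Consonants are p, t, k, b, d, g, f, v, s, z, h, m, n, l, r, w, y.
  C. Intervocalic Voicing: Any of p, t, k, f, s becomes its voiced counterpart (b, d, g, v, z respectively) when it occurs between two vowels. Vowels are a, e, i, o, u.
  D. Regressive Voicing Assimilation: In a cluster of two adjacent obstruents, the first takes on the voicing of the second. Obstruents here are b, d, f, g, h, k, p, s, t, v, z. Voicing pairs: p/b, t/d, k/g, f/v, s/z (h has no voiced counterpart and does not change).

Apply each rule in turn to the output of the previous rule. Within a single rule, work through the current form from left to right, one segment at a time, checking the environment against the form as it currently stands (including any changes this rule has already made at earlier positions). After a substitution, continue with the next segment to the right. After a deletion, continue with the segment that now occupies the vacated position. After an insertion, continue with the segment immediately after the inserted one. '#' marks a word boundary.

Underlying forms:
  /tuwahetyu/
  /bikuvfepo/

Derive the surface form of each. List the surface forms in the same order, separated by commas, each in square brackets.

[twahetyu], [bigffebo]

/tuwahetyu/:
  A Geminate Reduction: no change — [tuwahetyu]
  B Medial Vowel Deletion: [tuwahetyu] → [twahetyu]
  C Intervocalic Voicing: no change — [twahetyu]
  D Regressive Voicing Assimilation: no change — [twahetyu]
/bikuvfepo/:
  A Geminate Reduction: no change — [bikuvfepo]
  B Medial Vowel Deletion: [bikuvfepo] → [bikvfepo]
  C Intervocalic Voicing: [bikvfepo] → [bikvfebo]
  D Regressive Voicing Assimilation: [bikvfebo] → [bigffebo]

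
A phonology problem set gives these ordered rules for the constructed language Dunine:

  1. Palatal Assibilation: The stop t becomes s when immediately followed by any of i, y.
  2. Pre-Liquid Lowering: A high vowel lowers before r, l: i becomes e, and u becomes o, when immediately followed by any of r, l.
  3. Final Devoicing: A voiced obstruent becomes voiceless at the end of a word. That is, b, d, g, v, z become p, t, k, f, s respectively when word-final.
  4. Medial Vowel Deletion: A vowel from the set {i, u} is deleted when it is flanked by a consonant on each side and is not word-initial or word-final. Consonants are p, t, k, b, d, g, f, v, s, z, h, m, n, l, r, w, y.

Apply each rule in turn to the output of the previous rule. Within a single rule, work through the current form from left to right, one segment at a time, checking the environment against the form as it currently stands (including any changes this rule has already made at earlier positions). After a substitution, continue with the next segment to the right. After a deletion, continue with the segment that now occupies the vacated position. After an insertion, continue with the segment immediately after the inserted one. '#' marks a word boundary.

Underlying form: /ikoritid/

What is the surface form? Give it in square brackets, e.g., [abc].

1 Palatal Assibilation: [ikoritid] → [ikorisid]
2 Pre-Liquid Lowering: no change — [ikorisid]
3 Final Devoicing: [ikorisid] → [ikorisit]
4 Medial Vowel Deletion: [ikorisit] → [ikorst]

[ikorst]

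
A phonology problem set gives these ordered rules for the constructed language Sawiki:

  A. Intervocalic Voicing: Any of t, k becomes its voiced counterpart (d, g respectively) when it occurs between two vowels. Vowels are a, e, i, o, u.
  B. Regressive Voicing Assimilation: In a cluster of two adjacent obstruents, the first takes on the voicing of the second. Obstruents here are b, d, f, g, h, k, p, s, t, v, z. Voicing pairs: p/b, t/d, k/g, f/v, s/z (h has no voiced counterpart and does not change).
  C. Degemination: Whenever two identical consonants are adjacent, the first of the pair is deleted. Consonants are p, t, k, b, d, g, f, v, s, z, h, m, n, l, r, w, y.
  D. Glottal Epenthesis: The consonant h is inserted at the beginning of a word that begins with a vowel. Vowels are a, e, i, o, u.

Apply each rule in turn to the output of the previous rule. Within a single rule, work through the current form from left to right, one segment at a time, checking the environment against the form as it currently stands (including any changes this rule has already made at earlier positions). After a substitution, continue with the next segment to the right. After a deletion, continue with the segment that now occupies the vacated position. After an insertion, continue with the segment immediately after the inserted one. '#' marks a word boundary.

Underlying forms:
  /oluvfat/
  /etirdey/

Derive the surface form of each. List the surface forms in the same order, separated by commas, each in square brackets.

/oluvfat/:
  A Intervocalic Voicing: no change — [oluvfat]
  B Regressive Voicing Assimilation: [oluvfat] → [oluffat]
  C Degemination: [oluffat] → [olufat]
  D Glottal Epenthesis: [olufat] → [holufat]
/etirdey/:
  A Intervocalic Voicing: [etirdey] → [edirdey]
  B Regressive Voicing Assimilation: no change — [edirdey]
  C Degemination: no change — [edirdey]
  D Glottal Epenthesis: [edirdey] → [hedirdey]

[holufat], [hedirdey]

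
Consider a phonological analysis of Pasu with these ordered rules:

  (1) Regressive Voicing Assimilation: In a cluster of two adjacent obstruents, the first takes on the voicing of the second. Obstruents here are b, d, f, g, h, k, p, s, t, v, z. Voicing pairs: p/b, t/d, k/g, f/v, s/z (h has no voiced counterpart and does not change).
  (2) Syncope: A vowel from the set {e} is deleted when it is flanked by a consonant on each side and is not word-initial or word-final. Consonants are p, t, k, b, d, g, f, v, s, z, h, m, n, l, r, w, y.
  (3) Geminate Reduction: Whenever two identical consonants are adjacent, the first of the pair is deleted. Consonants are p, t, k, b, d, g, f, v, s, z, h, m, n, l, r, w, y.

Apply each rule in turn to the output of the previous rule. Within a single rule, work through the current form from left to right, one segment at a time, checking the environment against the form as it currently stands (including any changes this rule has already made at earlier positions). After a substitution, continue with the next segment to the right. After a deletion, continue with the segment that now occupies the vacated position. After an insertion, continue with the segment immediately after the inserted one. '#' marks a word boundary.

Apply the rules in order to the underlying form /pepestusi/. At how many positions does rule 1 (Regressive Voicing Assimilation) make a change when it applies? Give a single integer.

(1) Regressive Voicing Assimilation: no change — [pepestusi]
(2) Syncope: [pepestusi] → [ppstusi]
(3) Geminate Reduction: [ppstusi] → [pstusi]
Rule 1 changed 0 position(s).

0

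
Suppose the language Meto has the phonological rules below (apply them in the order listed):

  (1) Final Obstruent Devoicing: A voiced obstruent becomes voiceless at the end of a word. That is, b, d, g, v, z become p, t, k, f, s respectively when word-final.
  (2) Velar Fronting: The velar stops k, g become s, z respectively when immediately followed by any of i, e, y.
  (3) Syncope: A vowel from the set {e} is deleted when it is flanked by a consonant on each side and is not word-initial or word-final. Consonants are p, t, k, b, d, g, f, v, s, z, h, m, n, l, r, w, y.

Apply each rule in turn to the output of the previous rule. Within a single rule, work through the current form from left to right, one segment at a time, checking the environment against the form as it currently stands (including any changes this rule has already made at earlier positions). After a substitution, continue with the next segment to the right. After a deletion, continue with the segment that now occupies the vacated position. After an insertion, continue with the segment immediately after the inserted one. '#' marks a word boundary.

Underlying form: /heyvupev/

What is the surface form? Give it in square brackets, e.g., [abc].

[hyvupf]

(1) Final Obstruent Devoicing: [heyvupev] → [heyvupef]
(2) Velar Fronting: no change — [heyvupef]
(3) Syncope: [heyvupef] → [hyvupf]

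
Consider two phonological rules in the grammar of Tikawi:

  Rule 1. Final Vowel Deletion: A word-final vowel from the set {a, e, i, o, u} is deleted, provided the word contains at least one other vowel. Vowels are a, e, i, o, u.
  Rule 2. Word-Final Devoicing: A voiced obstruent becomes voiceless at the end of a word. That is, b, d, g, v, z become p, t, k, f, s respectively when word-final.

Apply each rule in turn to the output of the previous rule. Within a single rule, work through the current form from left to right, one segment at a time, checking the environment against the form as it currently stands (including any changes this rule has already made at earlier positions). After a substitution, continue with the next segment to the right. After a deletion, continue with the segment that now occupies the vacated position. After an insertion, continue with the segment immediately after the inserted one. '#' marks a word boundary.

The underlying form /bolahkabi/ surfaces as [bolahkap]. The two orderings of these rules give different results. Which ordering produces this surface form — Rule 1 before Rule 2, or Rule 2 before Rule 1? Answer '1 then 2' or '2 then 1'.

Order 1 then 2:
  1 Final Vowel Deletion: [bolahkabi] → [bolahkab]
  2 Word-Final Devoicing: [bolahkab] → [bolahkap]
  result: [bolahkap]
Order 2 then 1:
  2 Word-Final Devoicing: no change — [bolahkabi]
  1 Final Vowel Deletion: [bolahkabi] → [bolahkab]
  result: [bolahkab]

1 then 2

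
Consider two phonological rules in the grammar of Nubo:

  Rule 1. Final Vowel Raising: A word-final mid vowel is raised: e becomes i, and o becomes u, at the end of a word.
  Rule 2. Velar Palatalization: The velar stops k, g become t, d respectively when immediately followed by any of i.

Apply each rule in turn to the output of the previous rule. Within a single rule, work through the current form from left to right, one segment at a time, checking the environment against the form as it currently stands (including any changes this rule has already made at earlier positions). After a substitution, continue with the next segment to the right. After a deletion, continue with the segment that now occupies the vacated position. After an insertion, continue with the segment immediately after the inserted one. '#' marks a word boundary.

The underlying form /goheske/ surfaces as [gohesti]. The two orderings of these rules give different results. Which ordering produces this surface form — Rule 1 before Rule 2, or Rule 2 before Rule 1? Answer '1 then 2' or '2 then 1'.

Order 1 then 2:
  1 Final Vowel Raising: [goheske] → [goheski]
  2 Velar Palatalization: [goheski] → [gohesti]
  result: [gohesti]
Order 2 then 1:
  2 Velar Palatalization: no change — [goheske]
  1 Final Vowel Raising: [goheske] → [goheski]
  result: [goheski]

1 then 2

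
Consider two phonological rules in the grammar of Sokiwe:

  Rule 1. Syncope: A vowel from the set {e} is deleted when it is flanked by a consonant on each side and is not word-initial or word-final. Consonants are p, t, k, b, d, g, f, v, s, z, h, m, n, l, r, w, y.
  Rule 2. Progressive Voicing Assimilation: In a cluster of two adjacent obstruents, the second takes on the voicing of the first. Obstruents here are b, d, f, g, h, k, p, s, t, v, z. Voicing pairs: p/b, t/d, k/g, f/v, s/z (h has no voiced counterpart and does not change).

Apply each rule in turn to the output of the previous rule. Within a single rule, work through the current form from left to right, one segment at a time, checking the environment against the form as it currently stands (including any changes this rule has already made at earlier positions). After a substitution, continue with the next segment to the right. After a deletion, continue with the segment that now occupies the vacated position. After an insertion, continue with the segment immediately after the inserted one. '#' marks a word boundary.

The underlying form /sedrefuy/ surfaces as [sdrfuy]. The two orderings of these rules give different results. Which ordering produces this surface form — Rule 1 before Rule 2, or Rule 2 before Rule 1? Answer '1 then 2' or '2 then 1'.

2 then 1

Order 1 then 2:
  1 Syncope: [sedrefuy] → [sdrfuy]
  2 Progressive Voicing Assimilation: [sdrfuy] → [strfuy]
  result: [strfuy]
Order 2 then 1:
  2 Progressive Voicing Assimilation: no change — [sedrefuy]
  1 Syncope: [sedrefuy] → [sdrfuy]
  result: [sdrfuy]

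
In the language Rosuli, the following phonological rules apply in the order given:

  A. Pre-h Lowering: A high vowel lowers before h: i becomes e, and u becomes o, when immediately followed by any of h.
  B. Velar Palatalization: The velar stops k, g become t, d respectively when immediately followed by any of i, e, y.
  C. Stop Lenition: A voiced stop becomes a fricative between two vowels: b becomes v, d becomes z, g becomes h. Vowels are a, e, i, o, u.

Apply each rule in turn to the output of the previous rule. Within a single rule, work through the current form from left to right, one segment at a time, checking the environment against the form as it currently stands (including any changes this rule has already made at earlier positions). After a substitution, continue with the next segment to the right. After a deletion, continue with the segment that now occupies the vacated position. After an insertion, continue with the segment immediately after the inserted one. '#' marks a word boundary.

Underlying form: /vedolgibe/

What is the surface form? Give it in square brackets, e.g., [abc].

[vezoldive]

A Pre-h Lowering: no change — [vedolgibe]
B Velar Palatalization: [vedolgibe] → [vedoldibe]
C Stop Lenition: [vedoldibe] → [vezoldive]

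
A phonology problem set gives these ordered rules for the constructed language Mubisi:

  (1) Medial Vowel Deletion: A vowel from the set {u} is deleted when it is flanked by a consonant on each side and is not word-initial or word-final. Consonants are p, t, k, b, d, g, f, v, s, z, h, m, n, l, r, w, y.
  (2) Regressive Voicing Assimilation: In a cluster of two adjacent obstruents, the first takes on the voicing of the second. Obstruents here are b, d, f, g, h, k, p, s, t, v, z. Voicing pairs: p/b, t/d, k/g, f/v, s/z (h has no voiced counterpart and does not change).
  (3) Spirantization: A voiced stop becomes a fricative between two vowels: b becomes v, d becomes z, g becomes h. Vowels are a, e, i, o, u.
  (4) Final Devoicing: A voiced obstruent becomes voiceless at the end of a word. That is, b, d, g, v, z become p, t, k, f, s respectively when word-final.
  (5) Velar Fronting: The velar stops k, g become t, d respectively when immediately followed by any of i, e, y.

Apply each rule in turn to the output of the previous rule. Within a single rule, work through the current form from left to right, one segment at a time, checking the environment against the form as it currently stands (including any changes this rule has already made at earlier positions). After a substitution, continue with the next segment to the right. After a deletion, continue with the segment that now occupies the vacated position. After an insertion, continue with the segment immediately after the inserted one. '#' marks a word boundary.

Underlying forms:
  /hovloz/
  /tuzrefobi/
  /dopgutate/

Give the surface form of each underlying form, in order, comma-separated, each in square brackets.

/hovloz/:
  (1) Medial Vowel Deletion: no change — [hovloz]
  (2) Regressive Voicing Assimilation: no change — [hovloz]
  (3) Spirantization: no change — [hovloz]
  (4) Final Devoicing: [hovloz] → [hovlos]
  (5) Velar Fronting: no change — [hovlos]
/tuzrefobi/:
  (1) Medial Vowel Deletion: [tuzrefobi] → [tzrefobi]
  (2) Regressive Voicing Assimilation: [tzrefobi] → [dzrefobi]
  (3) Spirantization: [dzrefobi] → [dzrefovi]
  (4) Final Devoicing: no change — [dzrefovi]
  (5) Velar Fronting: no change — [dzrefovi]
/dopgutate/:
  (1) Medial Vowel Deletion: [dopgutate] → [dopgtate]
  (2) Regressive Voicing Assimilation: [dopgtate] → [dobktate]
  (3) Spirantization: no change — [dobktate]
  (4) Final Devoicing: no change — [dobktate]
  (5) Velar Fronting: no change — [dobktate]

[hovlos], [dzrefovi], [dobktate]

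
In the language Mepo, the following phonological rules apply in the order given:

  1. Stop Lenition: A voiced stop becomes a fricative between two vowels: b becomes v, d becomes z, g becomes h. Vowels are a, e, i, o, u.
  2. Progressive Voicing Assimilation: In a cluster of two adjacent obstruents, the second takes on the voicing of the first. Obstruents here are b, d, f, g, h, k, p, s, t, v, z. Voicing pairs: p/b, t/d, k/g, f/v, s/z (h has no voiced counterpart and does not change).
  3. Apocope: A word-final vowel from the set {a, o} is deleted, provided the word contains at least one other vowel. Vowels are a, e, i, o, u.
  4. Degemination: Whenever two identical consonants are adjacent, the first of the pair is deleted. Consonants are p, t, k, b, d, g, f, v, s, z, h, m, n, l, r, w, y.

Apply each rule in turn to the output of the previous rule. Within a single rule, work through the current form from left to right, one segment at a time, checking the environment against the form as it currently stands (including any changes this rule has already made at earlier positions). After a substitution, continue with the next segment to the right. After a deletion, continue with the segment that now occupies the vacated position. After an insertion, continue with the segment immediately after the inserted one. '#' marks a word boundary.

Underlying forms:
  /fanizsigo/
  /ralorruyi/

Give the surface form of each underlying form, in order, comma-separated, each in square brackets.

[fanizih], [raloruyi]

/fanizsigo/:
  1 Stop Lenition: [fanizsigo] → [fanizsiho]
  2 Progressive Voicing Assimilation: [fanizsiho] → [fanizziho]
  3 Apocope: [fanizziho] → [fanizzih]
  4 Degemination: [fanizzih] → [fanizih]
/ralorruyi/:
  1 Stop Lenition: no change — [ralorruyi]
  2 Progressive Voicing Assimilation: no change — [ralorruyi]
  3 Apocope: no change — [ralorruyi]
  4 Degemination: [ralorruyi] → [raloruyi]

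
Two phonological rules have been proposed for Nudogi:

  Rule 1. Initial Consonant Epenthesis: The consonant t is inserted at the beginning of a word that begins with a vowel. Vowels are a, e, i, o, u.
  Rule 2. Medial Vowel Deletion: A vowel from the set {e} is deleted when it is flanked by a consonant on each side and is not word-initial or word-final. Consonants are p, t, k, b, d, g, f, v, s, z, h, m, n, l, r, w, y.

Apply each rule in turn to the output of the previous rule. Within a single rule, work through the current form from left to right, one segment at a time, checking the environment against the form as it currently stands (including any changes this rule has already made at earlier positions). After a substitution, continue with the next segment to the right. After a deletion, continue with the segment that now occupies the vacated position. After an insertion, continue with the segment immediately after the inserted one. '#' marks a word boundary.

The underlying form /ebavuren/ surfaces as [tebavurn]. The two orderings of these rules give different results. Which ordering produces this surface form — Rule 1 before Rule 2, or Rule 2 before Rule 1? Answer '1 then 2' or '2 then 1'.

2 then 1

Order 1 then 2:
  1 Initial Consonant Epenthesis: [ebavuren] → [tebavuren]
  2 Medial Vowel Deletion: [tebavuren] → [tbavurn]
  result: [tbavurn]
Order 2 then 1:
  2 Medial Vowel Deletion: [ebavuren] → [ebavurn]
  1 Initial Consonant Epenthesis: [ebavurn] → [tebavurn]
  result: [tebavurn]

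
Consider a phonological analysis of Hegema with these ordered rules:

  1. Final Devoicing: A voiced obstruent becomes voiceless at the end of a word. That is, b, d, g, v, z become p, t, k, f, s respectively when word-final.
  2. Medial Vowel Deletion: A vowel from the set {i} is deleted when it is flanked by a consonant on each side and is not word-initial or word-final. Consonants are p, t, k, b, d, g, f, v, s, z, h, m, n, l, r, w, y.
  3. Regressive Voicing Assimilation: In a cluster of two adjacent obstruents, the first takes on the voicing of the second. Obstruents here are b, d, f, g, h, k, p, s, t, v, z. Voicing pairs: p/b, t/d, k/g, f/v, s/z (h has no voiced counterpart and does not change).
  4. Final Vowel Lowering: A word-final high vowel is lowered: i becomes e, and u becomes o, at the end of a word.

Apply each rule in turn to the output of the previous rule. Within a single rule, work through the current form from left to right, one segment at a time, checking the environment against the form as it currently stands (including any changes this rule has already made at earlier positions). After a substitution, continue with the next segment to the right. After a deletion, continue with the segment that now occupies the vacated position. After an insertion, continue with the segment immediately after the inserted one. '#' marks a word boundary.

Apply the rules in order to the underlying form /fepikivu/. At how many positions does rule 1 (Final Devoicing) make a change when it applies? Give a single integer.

0

1 Final Devoicing: no change — [fepikivu]
2 Medial Vowel Deletion: [fepikivu] → [fepkvu]
3 Regressive Voicing Assimilation: [fepkvu] → [fepgvu]
4 Final Vowel Lowering: [fepgvu] → [fepgvo]
Rule 1 changed 0 position(s).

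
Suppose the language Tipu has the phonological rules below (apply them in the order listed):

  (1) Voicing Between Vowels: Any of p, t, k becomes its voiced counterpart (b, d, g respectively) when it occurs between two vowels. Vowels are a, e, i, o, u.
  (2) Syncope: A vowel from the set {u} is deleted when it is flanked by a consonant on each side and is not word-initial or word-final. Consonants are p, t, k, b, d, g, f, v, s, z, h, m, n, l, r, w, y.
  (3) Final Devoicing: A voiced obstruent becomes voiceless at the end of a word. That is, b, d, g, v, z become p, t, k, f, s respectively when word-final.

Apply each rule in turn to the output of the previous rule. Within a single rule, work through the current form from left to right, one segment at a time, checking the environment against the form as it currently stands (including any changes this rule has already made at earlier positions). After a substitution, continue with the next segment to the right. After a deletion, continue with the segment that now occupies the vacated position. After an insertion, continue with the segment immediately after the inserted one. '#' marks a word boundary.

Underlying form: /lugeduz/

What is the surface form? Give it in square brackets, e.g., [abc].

(1) Voicing Between Vowels: no change — [lugeduz]
(2) Syncope: [lugeduz] → [lgedz]
(3) Final Devoicing: [lgedz] → [lgeds]

[lgeds]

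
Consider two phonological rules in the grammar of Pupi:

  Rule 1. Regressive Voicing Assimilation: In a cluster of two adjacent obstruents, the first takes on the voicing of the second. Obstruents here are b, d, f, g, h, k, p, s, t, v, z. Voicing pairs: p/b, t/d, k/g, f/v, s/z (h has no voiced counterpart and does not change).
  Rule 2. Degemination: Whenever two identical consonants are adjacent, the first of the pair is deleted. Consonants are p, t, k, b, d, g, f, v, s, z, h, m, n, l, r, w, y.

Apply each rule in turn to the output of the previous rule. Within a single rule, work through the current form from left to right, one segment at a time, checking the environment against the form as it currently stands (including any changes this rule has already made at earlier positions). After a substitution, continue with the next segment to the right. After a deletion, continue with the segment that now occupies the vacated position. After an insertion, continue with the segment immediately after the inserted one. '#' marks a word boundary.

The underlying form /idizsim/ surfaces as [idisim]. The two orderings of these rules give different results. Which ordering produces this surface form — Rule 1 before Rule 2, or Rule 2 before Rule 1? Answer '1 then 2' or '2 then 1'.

1 then 2

Order 1 then 2:
  1 Regressive Voicing Assimilation: [idizsim] → [idissim]
  2 Degemination: [idissim] → [idisim]
  result: [idisim]
Order 2 then 1:
  2 Degemination: no change — [idizsim]
  1 Regressive Voicing Assimilation: [idizsim] → [idissim]
  result: [idissim]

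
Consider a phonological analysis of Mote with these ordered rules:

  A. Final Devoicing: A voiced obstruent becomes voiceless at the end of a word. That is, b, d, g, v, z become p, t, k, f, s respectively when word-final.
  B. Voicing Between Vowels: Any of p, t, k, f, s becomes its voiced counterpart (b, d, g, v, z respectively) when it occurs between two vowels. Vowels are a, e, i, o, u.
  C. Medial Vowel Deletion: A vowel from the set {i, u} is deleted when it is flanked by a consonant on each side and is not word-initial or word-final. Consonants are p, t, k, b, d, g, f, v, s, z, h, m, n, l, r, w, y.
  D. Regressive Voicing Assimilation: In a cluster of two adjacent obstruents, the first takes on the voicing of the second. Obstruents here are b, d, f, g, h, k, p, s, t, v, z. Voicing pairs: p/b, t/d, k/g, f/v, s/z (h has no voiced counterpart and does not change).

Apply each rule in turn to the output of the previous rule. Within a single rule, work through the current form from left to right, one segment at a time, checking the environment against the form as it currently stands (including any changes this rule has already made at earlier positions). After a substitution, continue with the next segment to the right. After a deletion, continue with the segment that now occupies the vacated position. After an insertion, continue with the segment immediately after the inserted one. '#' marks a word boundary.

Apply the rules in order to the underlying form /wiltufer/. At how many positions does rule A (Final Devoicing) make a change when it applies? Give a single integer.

A Final Devoicing: no change — [wiltufer]
B Voicing Between Vowels: [wiltufer] → [wiltuver]
C Medial Vowel Deletion: [wiltuver] → [wltver]
D Regressive Voicing Assimilation: [wltver] → [wldver]
Rule A changed 0 position(s).

0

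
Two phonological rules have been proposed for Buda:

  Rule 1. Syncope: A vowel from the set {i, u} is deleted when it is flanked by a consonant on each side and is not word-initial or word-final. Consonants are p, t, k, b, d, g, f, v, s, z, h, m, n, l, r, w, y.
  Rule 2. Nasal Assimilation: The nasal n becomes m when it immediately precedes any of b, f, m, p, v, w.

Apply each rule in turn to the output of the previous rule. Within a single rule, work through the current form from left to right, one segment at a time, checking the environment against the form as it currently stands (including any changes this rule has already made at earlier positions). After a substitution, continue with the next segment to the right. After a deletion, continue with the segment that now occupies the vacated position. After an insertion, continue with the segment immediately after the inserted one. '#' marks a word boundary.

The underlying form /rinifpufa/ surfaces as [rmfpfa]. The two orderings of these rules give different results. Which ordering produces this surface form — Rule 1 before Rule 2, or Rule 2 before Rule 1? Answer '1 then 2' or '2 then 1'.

1 then 2

Order 1 then 2:
  1 Syncope: [rinifpufa] → [rnfpfa]
  2 Nasal Assimilation: [rnfpfa] → [rmfpfa]
  result: [rmfpfa]
Order 2 then 1:
  2 Nasal Assimilation: no change — [rinifpufa]
  1 Syncope: [rinifpufa] → [rnfpfa]
  result: [rnfpfa]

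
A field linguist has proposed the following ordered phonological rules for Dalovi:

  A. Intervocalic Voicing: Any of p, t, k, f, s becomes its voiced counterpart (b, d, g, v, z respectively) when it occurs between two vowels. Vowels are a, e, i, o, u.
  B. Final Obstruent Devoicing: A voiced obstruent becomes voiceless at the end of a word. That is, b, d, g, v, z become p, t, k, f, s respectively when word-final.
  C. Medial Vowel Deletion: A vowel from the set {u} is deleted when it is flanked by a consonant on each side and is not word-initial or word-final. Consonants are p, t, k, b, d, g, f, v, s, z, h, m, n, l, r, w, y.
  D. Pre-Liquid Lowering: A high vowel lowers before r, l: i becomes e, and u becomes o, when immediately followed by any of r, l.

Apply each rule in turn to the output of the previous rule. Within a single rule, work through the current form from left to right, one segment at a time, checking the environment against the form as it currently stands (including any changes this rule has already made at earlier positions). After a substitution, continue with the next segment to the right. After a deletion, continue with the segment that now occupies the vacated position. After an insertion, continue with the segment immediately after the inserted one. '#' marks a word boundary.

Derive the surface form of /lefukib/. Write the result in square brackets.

A Intervocalic Voicing: [lefukib] → [levugib]
B Final Obstruent Devoicing: [levugib] → [levugip]
C Medial Vowel Deletion: [levugip] → [levgip]
D Pre-Liquid Lowering: no change — [levgip]

[levgip]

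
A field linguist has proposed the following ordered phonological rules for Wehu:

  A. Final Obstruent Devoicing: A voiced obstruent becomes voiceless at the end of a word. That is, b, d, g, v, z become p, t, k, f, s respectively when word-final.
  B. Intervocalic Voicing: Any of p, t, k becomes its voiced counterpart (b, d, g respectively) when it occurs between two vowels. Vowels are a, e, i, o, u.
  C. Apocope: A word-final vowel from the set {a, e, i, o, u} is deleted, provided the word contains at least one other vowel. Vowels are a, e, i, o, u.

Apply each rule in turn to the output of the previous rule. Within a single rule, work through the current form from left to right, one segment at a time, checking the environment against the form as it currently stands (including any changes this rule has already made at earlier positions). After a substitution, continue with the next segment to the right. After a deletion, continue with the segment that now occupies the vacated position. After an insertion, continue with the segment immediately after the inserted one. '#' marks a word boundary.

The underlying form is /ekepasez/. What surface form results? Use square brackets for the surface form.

A Final Obstruent Devoicing: [ekepasez] → [ekepases]
B Intervocalic Voicing: [ekepases] → [egebases]
C Apocope: no change — [egebases]

[egebases]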